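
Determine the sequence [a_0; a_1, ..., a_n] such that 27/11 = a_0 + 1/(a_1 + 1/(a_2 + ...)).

[2; 2, 5]

Run the Euclidean algorithm on 27 and 11; the successive quotients are the partial quotients a_0, a_1, ... (each step inverts the fractional part left over by the previous one):
  27 = 2*11 + 5, so a_0 = 2.
  11 = 2*5 + 1, so a_1 = 2.
  5 = 5*1 + 0, so a_2 = 5.
The remainder reaches 0 after 3 divisions, so the expansion has 3 partial quotients, read off in order.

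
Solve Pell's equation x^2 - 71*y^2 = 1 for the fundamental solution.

First expand sqrt(71) as a continued fraction. With x_i = (sqrt(71) + m_i)/d_i and (m_0, d_0) = (0, 1): a_0 = floor(sqrt(71)) = 8, since 8^2 = 64 <= 71 < 81 = 9^2.
Iterate m_{i+1} = d_i*a_i - m_i, d_{i+1} = (71 - m_{i+1}^2)/d_i, a_{i+1} = floor((a_0 + m_{i+1})/d_{i+1}):
  m_1 = 1*8 - 0 = 8, d_1 = (71 - 8^2)/1 = 7/1 = 7, a_1 = floor((8 + 8)/7) = 2.
  m_2 = 7*2 - 8 = 6, d_2 = (71 - 6^2)/7 = 35/7 = 5, a_2 = floor((8 + 6)/5) = 2.
  m_3 = 5*2 - 6 = 4, d_3 = (71 - 4^2)/5 = 55/5 = 11, a_3 = floor((8 + 4)/11) = 1.
  m_4 = 11*1 - 4 = 7, d_4 = (71 - 7^2)/11 = 22/11 = 2, a_4 = floor((8 + 7)/2) = 7.
  m_5 = 2*7 - 7 = 7, d_5 = (71 - 7^2)/2 = 22/2 = 11, a_5 = floor((8 + 7)/11) = 1.
  m_6 = 11*1 - 7 = 4, d_6 = (71 - 4^2)/11 = 55/11 = 5, a_6 = floor((8 + 4)/5) = 2.
  m_7 = 5*2 - 4 = 6, d_7 = (71 - 6^2)/5 = 35/5 = 7, a_7 = floor((8 + 6)/7) = 2.
  m_8 = 7*2 - 6 = 8, d_8 = (71 - 8^2)/7 = 7/7 = 1, a_8 = floor((8 + 8)/1) = 16.
  m_9 = 1*16 - 8 = 8, d_9 = (71 - 8^2)/1 = 7/1 = 7: (m_9, d_9) = (m_1, d_1) = (8, 7), so from here the quotients repeat a_1, ..., a_8; the period length is 8.
So sqrt(71) = [8; (2, 2, 1, 7, 1, 2, 2, 16)] with period length k = 8.
k is even, so the fundamental solution of x^2 - 71y^2 = 1 is (p_{k-1}, q_{k-1}) = (p_7, q_7); compute convergents through index 7.
Convergents (p_i = a_i*p_{i-1} + p_{i-2}, q_i = a_i*q_{i-1} + q_{i-2} with p_{-2}=0, p_{-1}=1, q_{-2}=1, q_{-1}=0):
  i=0: a_0=8, p_0 = 8*1 + 0 = 8, q_0 = 8*0 + 1 = 1.
  i=1: a_1=2, p_1 = 2*8 + 1 = 17, q_1 = 2*1 + 0 = 2.
  i=2: a_2=2, p_2 = 2*17 + 8 = 42, q_2 = 2*2 + 1 = 5.
  i=3: a_3=1, p_3 = 1*42 + 17 = 59, q_3 = 1*5 + 2 = 7.
  i=4: a_4=7, p_4 = 7*59 + 42 = 455, q_4 = 7*7 + 5 = 54.
  i=5: a_5=1, p_5 = 1*455 + 59 = 514, q_5 = 1*54 + 7 = 61.
  i=6: a_6=2, p_6 = 2*514 + 455 = 1483, q_6 = 2*61 + 54 = 176.
  i=7: a_7=2, p_7 = 2*1483 + 514 = 3480, q_7 = 2*176 + 61 = 413.
Check: 3480^2 - 71*413^2 = 12110400 - 12110399 = 1, so (x, y) = (3480, 413) solves the equation, and by the theorem it is the least positive solution.

(x, y) = (3480, 413)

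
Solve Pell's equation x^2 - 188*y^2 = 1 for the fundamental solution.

First expand sqrt(188) as a continued fraction. With x_i = (sqrt(188) + m_i)/d_i and (m_0, d_0) = (0, 1): a_0 = floor(sqrt(188)) = 13, since 13^2 = 169 <= 188 < 196 = 14^2.
Iterate m_{i+1} = d_i*a_i - m_i, d_{i+1} = (188 - m_{i+1}^2)/d_i, a_{i+1} = floor((a_0 + m_{i+1})/d_{i+1}):
  m_1 = 1*13 - 0 = 13, d_1 = (188 - 13^2)/1 = 19/1 = 19, a_1 = floor((13 + 13)/19) = 1.
  m_2 = 19*1 - 13 = 6, d_2 = (188 - 6^2)/19 = 152/19 = 8, a_2 = floor((13 + 6)/8) = 2.
  m_3 = 8*2 - 6 = 10, d_3 = (188 - 10^2)/8 = 88/8 = 11, a_3 = floor((13 + 10)/11) = 2.
  m_4 = 11*2 - 10 = 12, d_4 = (188 - 12^2)/11 = 44/11 = 4, a_4 = floor((13 + 12)/4) = 6.
  m_5 = 4*6 - 12 = 12, d_5 = (188 - 12^2)/4 = 44/4 = 11, a_5 = floor((13 + 12)/11) = 2.
  m_6 = 11*2 - 12 = 10, d_6 = (188 - 10^2)/11 = 88/11 = 8, a_6 = floor((13 + 10)/8) = 2.
  m_7 = 8*2 - 10 = 6, d_7 = (188 - 6^2)/8 = 152/8 = 19, a_7 = floor((13 + 6)/19) = 1.
  m_8 = 19*1 - 6 = 13, d_8 = (188 - 13^2)/19 = 19/19 = 1, a_8 = floor((13 + 13)/1) = 26.
  m_9 = 1*26 - 13 = 13, d_9 = (188 - 13^2)/1 = 19/1 = 19: (m_9, d_9) = (m_1, d_1) = (13, 19), so from here the quotients repeat a_1, ..., a_8; the period length is 8.
So sqrt(188) = [13; (1, 2, 2, 6, 2, 2, 1, 26)] with period length k = 8.
k is even, so the fundamental solution of x^2 - 188y^2 = 1 is (p_{k-1}, q_{k-1}) = (p_7, q_7); compute convergents through index 7.
Convergents (p_i = a_i*p_{i-1} + p_{i-2}, q_i = a_i*q_{i-1} + q_{i-2} with p_{-2}=0, p_{-1}=1, q_{-2}=1, q_{-1}=0):
  i=0: a_0=13, p_0 = 13*1 + 0 = 13, q_0 = 13*0 + 1 = 1.
  i=1: a_1=1, p_1 = 1*13 + 1 = 14, q_1 = 1*1 + 0 = 1.
  i=2: a_2=2, p_2 = 2*14 + 13 = 41, q_2 = 2*1 + 1 = 3.
  i=3: a_3=2, p_3 = 2*41 + 14 = 96, q_3 = 2*3 + 1 = 7.
  i=4: a_4=6, p_4 = 6*96 + 41 = 617, q_4 = 6*7 + 3 = 45.
  i=5: a_5=2, p_5 = 2*617 + 96 = 1330, q_5 = 2*45 + 7 = 97.
  i=6: a_6=2, p_6 = 2*1330 + 617 = 3277, q_6 = 2*97 + 45 = 239.
  i=7: a_7=1, p_7 = 1*3277 + 1330 = 4607, q_7 = 1*239 + 97 = 336.
Check: 4607^2 - 188*336^2 = 21224449 - 21224448 = 1, so (x, y) = (4607, 336) solves the equation, and by the theorem it is the least positive solution.

(x, y) = (4607, 336)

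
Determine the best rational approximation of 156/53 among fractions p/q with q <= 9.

26/9

Expand x = 156/53 as a continued fraction with the Euclidean algorithm:
  156 = 2*53 + 50, so a_0 = 2.
  53 = 1*50 + 3, so a_1 = 1.
  50 = 16*3 + 2, so a_2 = 16.
  3 = 1*2 + 1, so a_3 = 1.
  2 = 2*1 + 0, so a_4 = 2.
so x = [2; 1, 16, 1, 2].
Convergents (p_i = a_i*p_{i-1} + p_{i-2}, q_i = a_i*q_{i-1} + q_{i-2} with p_{-2}=0, p_{-1}=1, q_{-2}=1, q_{-1}=0), until the denominator exceeds 9:
  i=0: a_0=2, p_0 = 2*1 + 0 = 2, q_0 = 2*0 + 1 = 1.
  i=1: a_1=1, p_1 = 1*2 + 1 = 3, q_1 = 1*1 + 0 = 1.
  i=2: a_2=16, p_2 = 16*3 + 2 = 50, q_2 = 16*1 + 1 = 17.
q_2 = 17 > 9, so the last convergent with denominator <= 9 is p_1/q_1 = 3/1.
The closest fraction with denominator <= 9 is either p_1/q_1 or the intermediate fraction (k*p_1 + p_0)/(k*q_1 + q_0) with the largest k >= 1 whose denominator stays <= 9; these approach x as k grows, and every other convergent or intermediate fraction in range is farther away.
Largest k: floor((9 - q_0)/q_1) = floor((9 - 1)/1) = 8.
That gives (8*3 + 2)/(8*1 + 1) = 26/9.
Compare the errors: |x - 3/1| = |156*1 - 3*53|/(53*1) = 3/53, and |x - 26/9| = |156*9 - 26*53|/(53*9) = 26/477.
Cross-multiplying, 26*53 = 1378 < 1431 = 3*477, so 26/477 is smaller: the intermediate fraction 26/9 is closer to x than 3/1.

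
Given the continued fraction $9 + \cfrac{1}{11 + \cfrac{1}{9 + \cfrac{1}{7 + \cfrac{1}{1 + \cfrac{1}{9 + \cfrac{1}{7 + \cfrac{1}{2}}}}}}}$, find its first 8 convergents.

9/1, 100/11, 909/100, 6463/711, 7372/811, 72811/8010, 517049/56881, 1106909/121772

Using the convergent recurrence p_i = a_i*p_{i-1} + p_{i-2}, q_i = a_i*q_{i-1} + q_{i-2} with p_{-2}=0, p_{-1}=1, q_{-2}=1, q_{-1}=0:
  i=0: a_0=9, p_0 = 9*1 + 0 = 9, q_0 = 9*0 + 1 = 1.
  i=1: a_1=11, p_1 = 11*9 + 1 = 100, q_1 = 11*1 + 0 = 11.
  i=2: a_2=9, p_2 = 9*100 + 9 = 909, q_2 = 9*11 + 1 = 100.
  i=3: a_3=7, p_3 = 7*909 + 100 = 6463, q_3 = 7*100 + 11 = 711.
  i=4: a_4=1, p_4 = 1*6463 + 909 = 7372, q_4 = 1*711 + 100 = 811.
  i=5: a_5=9, p_5 = 9*7372 + 6463 = 72811, q_5 = 9*811 + 711 = 8010.
  i=6: a_6=7, p_6 = 7*72811 + 7372 = 517049, q_6 = 7*8010 + 811 = 56881.
  i=7: a_7=2, p_7 = 2*517049 + 72811 = 1106909, q_7 = 2*56881 + 8010 = 121772.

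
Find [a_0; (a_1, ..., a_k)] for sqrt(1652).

[40; (1, 1, 1, 4, 2, 2, 2, 4, 1, 1, 1, 80)]

Write x_i = (sqrt(1652) + m_i)/d_i with (m_0, d_0) = (0, 1). a_0 = floor(sqrt(1652)) = 40, since 40^2 = 1600 <= 1652 < 1681 = 41^2.
Iterate m_{i+1} = d_i*a_i - m_i, d_{i+1} = (1652 - m_{i+1}^2)/d_i, a_{i+1} = floor((a_0 + m_{i+1})/d_{i+1}):
  m_1 = 1*40 - 0 = 40, d_1 = (1652 - 40^2)/1 = 52/1 = 52, a_1 = floor((40 + 40)/52) = 1.
  m_2 = 52*1 - 40 = 12, d_2 = (1652 - 12^2)/52 = 1508/52 = 29, a_2 = floor((40 + 12)/29) = 1.
  m_3 = 29*1 - 12 = 17, d_3 = (1652 - 17^2)/29 = 1363/29 = 47, a_3 = floor((40 + 17)/47) = 1.
  m_4 = 47*1 - 17 = 30, d_4 = (1652 - 30^2)/47 = 752/47 = 16, a_4 = floor((40 + 30)/16) = 4.
  m_5 = 16*4 - 30 = 34, d_5 = (1652 - 34^2)/16 = 496/16 = 31, a_5 = floor((40 + 34)/31) = 2.
  m_6 = 31*2 - 34 = 28, d_6 = (1652 - 28^2)/31 = 868/31 = 28, a_6 = floor((40 + 28)/28) = 2.
  m_7 = 28*2 - 28 = 28, d_7 = (1652 - 28^2)/28 = 868/28 = 31, a_7 = floor((40 + 28)/31) = 2.
  m_8 = 31*2 - 28 = 34, d_8 = (1652 - 34^2)/31 = 496/31 = 16, a_8 = floor((40 + 34)/16) = 4.
  m_9 = 16*4 - 34 = 30, d_9 = (1652 - 30^2)/16 = 752/16 = 47, a_9 = floor((40 + 30)/47) = 1.
  m_10 = 47*1 - 30 = 17, d_10 = (1652 - 17^2)/47 = 1363/47 = 29, a_10 = floor((40 + 17)/29) = 1.
  m_11 = 29*1 - 17 = 12, d_11 = (1652 - 12^2)/29 = 1508/29 = 52, a_11 = floor((40 + 12)/52) = 1.
  m_12 = 52*1 - 12 = 40, d_12 = (1652 - 40^2)/52 = 52/52 = 1, a_12 = floor((40 + 40)/1) = 80.
  m_13 = 1*80 - 40 = 40, d_13 = (1652 - 40^2)/1 = 52/1 = 52: (m_13, d_13) = (m_1, d_1) = (40, 52), so from here the quotients repeat a_1, ..., a_12; the period length is 12.
Hence the expansion of sqrt(1652) is a_0 = 40 followed by the repeating block 1, 1, 1, 4, 2, 2, 2, 4, 1, 1, 1, 80 (period 12).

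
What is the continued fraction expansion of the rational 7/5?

[1; 2, 2]

Run the Euclidean algorithm on 7 and 5; the successive quotients are the partial quotients a_0, a_1, ... (each step inverts the fractional part left over by the previous one):
  7 = 1*5 + 2, so a_0 = 1.
  5 = 2*2 + 1, so a_1 = 2.
  2 = 2*1 + 0, so a_2 = 2.
The remainder reaches 0 after 3 divisions, so the expansion has 3 partial quotients, read off in order.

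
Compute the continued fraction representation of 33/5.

Run the Euclidean algorithm on 33 and 5; the successive quotients are the partial quotients a_0, a_1, ... (each step inverts the fractional part left over by the previous one):
  33 = 6*5 + 3, so a_0 = 6.
  5 = 1*3 + 2, so a_1 = 1.
  3 = 1*2 + 1, so a_2 = 1.
  2 = 2*1 + 0, so a_3 = 2.
The remainder reaches 0 after 4 divisions, so the expansion has 4 partial quotients, read off in order.

[6; 1, 1, 2]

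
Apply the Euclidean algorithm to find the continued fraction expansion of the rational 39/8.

Run the Euclidean algorithm on 39 and 8; the successive quotients are the partial quotients a_0, a_1, ... (each step inverts the fractional part left over by the previous one):
  39 = 4*8 + 7, so a_0 = 4.
  8 = 1*7 + 1, so a_1 = 1.
  7 = 7*1 + 0, so a_2 = 7.
The remainder reaches 0 after 3 divisions, so the expansion has 3 partial quotients, read off in order.

[4; 1, 7]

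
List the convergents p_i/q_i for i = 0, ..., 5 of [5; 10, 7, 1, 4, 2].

Using the convergent recurrence p_i = a_i*p_{i-1} + p_{i-2}, q_i = a_i*q_{i-1} + q_{i-2} with p_{-2}=0, p_{-1}=1, q_{-2}=1, q_{-1}=0:
  i=0: a_0=5, p_0 = 5*1 + 0 = 5, q_0 = 5*0 + 1 = 1.
  i=1: a_1=10, p_1 = 10*5 + 1 = 51, q_1 = 10*1 + 0 = 10.
  i=2: a_2=7, p_2 = 7*51 + 5 = 362, q_2 = 7*10 + 1 = 71.
  i=3: a_3=1, p_3 = 1*362 + 51 = 413, q_3 = 1*71 + 10 = 81.
  i=4: a_4=4, p_4 = 4*413 + 362 = 2014, q_4 = 4*81 + 71 = 395.
  i=5: a_5=2, p_5 = 2*2014 + 413 = 4441, q_5 = 2*395 + 81 = 871.

5/1, 51/10, 362/71, 413/81, 2014/395, 4441/871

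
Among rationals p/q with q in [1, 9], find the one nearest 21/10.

19/9

Expand x = 21/10 as a continued fraction with the Euclidean algorithm:
  21 = 2*10 + 1, so a_0 = 2.
  10 = 10*1 + 0, so a_1 = 10.
so x = [2; 10].
Convergents (p_i = a_i*p_{i-1} + p_{i-2}, q_i = a_i*q_{i-1} + q_{i-2} with p_{-2}=0, p_{-1}=1, q_{-2}=1, q_{-1}=0), until the denominator exceeds 9:
  i=0: a_0=2, p_0 = 2*1 + 0 = 2, q_0 = 2*0 + 1 = 1.
  i=1: a_1=10, p_1 = 10*2 + 1 = 21, q_1 = 10*1 + 0 = 10.
q_1 = 10 > 9, so the last convergent with denominator <= 9 is p_0/q_0 = 2/1.
The closest fraction with denominator <= 9 is either p_0/q_0 or the intermediate fraction (k*p_0 + p_{-1})/(k*q_0 + q_{-1}) with the largest k >= 1 whose denominator stays <= 9; these approach x as k grows, and every other convergent or intermediate fraction in range is farther away.
Largest k: floor((9 - q_{-1})/q_0) = floor((9 - 0)/1) = 9 (using the seeds p_{-1} = 1, q_{-1} = 0).
That gives (9*2 + 1)/(9*1 + 0) = 19/9.
Compare the errors: |x - 2/1| = |21*1 - 2*10|/(10*1) = 1/10, and |x - 19/9| = |21*9 - 19*10|/(10*9) = 1/90.
Cross-multiplying, 1*10 = 10 < 90 = 1*90, so 1/90 is smaller: the intermediate fraction 19/9 is closer to x than 2/1.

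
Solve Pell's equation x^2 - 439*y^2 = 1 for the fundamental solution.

(x, y) = (440, 21)

First expand sqrt(439) as a continued fraction. With x_i = (sqrt(439) + m_i)/d_i and (m_0, d_0) = (0, 1): a_0 = floor(sqrt(439)) = 20, since 20^2 = 400 <= 439 < 441 = 21^2.
Iterate m_{i+1} = d_i*a_i - m_i, d_{i+1} = (439 - m_{i+1}^2)/d_i, a_{i+1} = floor((a_0 + m_{i+1})/d_{i+1}):
  m_1 = 1*20 - 0 = 20, d_1 = (439 - 20^2)/1 = 39/1 = 39, a_1 = floor((20 + 20)/39) = 1.
  m_2 = 39*1 - 20 = 19, d_2 = (439 - 19^2)/39 = 78/39 = 2, a_2 = floor((20 + 19)/2) = 19.
  m_3 = 2*19 - 19 = 19, d_3 = (439 - 19^2)/2 = 78/2 = 39, a_3 = floor((20 + 19)/39) = 1.
  m_4 = 39*1 - 19 = 20, d_4 = (439 - 20^2)/39 = 39/39 = 1, a_4 = floor((20 + 20)/1) = 40.
  m_5 = 1*40 - 20 = 20, d_5 = (439 - 20^2)/1 = 39/1 = 39: (m_5, d_5) = (m_1, d_1) = (20, 39), so from here the quotients repeat a_1, ..., a_4; the period length is 4.
So sqrt(439) = [20; (1, 19, 1, 40)] with period length k = 4.
k is even, so the fundamental solution of x^2 - 439y^2 = 1 is (p_{k-1}, q_{k-1}) = (p_3, q_3); compute convergents through index 3.
Convergents (p_i = a_i*p_{i-1} + p_{i-2}, q_i = a_i*q_{i-1} + q_{i-2} with p_{-2}=0, p_{-1}=1, q_{-2}=1, q_{-1}=0):
  i=0: a_0=20, p_0 = 20*1 + 0 = 20, q_0 = 20*0 + 1 = 1.
  i=1: a_1=1, p_1 = 1*20 + 1 = 21, q_1 = 1*1 + 0 = 1.
  i=2: a_2=19, p_2 = 19*21 + 20 = 419, q_2 = 19*1 + 1 = 20.
  i=3: a_3=1, p_3 = 1*419 + 21 = 440, q_3 = 1*20 + 1 = 21.
Check: 440^2 - 439*21^2 = 193600 - 193599 = 1, so (x, y) = (440, 21) solves the equation, and by the theorem it is the least positive solution.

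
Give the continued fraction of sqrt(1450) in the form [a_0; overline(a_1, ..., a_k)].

[38; overline(12, 1, 2, 8, 8, 2, 1, 12, 76)]

Write x_i = (sqrt(1450) + m_i)/d_i with (m_0, d_0) = (0, 1). a_0 = floor(sqrt(1450)) = 38, since 38^2 = 1444 <= 1450 < 1521 = 39^2.
Iterate m_{i+1} = d_i*a_i - m_i, d_{i+1} = (1450 - m_{i+1}^2)/d_i, a_{i+1} = floor((a_0 + m_{i+1})/d_{i+1}):
  m_1 = 1*38 - 0 = 38, d_1 = (1450 - 38^2)/1 = 6/1 = 6, a_1 = floor((38 + 38)/6) = 12.
  m_2 = 6*12 - 38 = 34, d_2 = (1450 - 34^2)/6 = 294/6 = 49, a_2 = floor((38 + 34)/49) = 1.
  m_3 = 49*1 - 34 = 15, d_3 = (1450 - 15^2)/49 = 1225/49 = 25, a_3 = floor((38 + 15)/25) = 2.
  m_4 = 25*2 - 15 = 35, d_4 = (1450 - 35^2)/25 = 225/25 = 9, a_4 = floor((38 + 35)/9) = 8.
  m_5 = 9*8 - 35 = 37, d_5 = (1450 - 37^2)/9 = 81/9 = 9, a_5 = floor((38 + 37)/9) = 8.
  m_6 = 9*8 - 37 = 35, d_6 = (1450 - 35^2)/9 = 225/9 = 25, a_6 = floor((38 + 35)/25) = 2.
  m_7 = 25*2 - 35 = 15, d_7 = (1450 - 15^2)/25 = 1225/25 = 49, a_7 = floor((38 + 15)/49) = 1.
  m_8 = 49*1 - 15 = 34, d_8 = (1450 - 34^2)/49 = 294/49 = 6, a_8 = floor((38 + 34)/6) = 12.
  m_9 = 6*12 - 34 = 38, d_9 = (1450 - 38^2)/6 = 6/6 = 1, a_9 = floor((38 + 38)/1) = 76.
  m_10 = 1*76 - 38 = 38, d_10 = (1450 - 38^2)/1 = 6/1 = 6: (m_10, d_10) = (m_1, d_1) = (38, 6), so from here the quotients repeat a_1, ..., a_9; the period length is 9.
Hence the expansion of sqrt(1450) is a_0 = 38 followed by the repeating block 12, 1, 2, 8, 8, 2, 1, 12, 76 (period 9).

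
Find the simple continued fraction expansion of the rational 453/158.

Run the Euclidean algorithm on 453 and 158; the successive quotients are the partial quotients a_0, a_1, ... (each step inverts the fractional part left over by the previous one):
  453 = 2*158 + 137, so a_0 = 2.
  158 = 1*137 + 21, so a_1 = 1.
  137 = 6*21 + 11, so a_2 = 6.
  21 = 1*11 + 10, so a_3 = 1.
  11 = 1*10 + 1, so a_4 = 1.
  10 = 10*1 + 0, so a_5 = 10.
The remainder reaches 0 after 6 divisions, so the expansion has 6 partial quotients, read off in order.

[2; 1, 6, 1, 1, 10]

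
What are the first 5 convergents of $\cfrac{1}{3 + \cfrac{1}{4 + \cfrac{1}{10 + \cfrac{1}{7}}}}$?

Using the convergent recurrence p_i = a_i*p_{i-1} + p_{i-2}, q_i = a_i*q_{i-1} + q_{i-2} with p_{-2}=0, p_{-1}=1, q_{-2}=1, q_{-1}=0:
  i=0: a_0=0, p_0 = 0*1 + 0 = 0, q_0 = 0*0 + 1 = 1.
  i=1: a_1=3, p_1 = 3*0 + 1 = 1, q_1 = 3*1 + 0 = 3.
  i=2: a_2=4, p_2 = 4*1 + 0 = 4, q_2 = 4*3 + 1 = 13.
  i=3: a_3=10, p_3 = 10*4 + 1 = 41, q_3 = 10*13 + 3 = 133.
  i=4: a_4=7, p_4 = 7*41 + 4 = 291, q_4 = 7*133 + 13 = 944.

0/1, 1/3, 4/13, 41/133, 291/944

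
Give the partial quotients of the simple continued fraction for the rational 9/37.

Run the Euclidean algorithm on 9 and 37; the successive quotients are the partial quotients a_0, a_1, ... (each step inverts the fractional part left over by the previous one):
  9 = 0*37 + 9, so a_0 = 0.
  37 = 4*9 + 1, so a_1 = 4.
  9 = 9*1 + 0, so a_2 = 9.
The remainder reaches 0 after 3 divisions, so the expansion has 3 partial quotients, read off in order.

[0; 4, 9]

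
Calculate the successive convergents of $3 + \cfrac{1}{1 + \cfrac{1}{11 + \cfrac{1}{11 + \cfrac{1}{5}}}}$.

Using the convergent recurrence p_i = a_i*p_{i-1} + p_{i-2}, q_i = a_i*q_{i-1} + q_{i-2} with p_{-2}=0, p_{-1}=1, q_{-2}=1, q_{-1}=0:
  i=0: a_0=3, p_0 = 3*1 + 0 = 3, q_0 = 3*0 + 1 = 1.
  i=1: a_1=1, p_1 = 1*3 + 1 = 4, q_1 = 1*1 + 0 = 1.
  i=2: a_2=11, p_2 = 11*4 + 3 = 47, q_2 = 11*1 + 1 = 12.
  i=3: a_3=11, p_3 = 11*47 + 4 = 521, q_3 = 11*12 + 1 = 133.
  i=4: a_4=5, p_4 = 5*521 + 47 = 2652, q_4 = 5*133 + 12 = 677.

3/1, 4/1, 47/12, 521/133, 2652/677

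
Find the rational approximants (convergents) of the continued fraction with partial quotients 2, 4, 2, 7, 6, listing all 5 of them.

2/1, 9/4, 20/9, 149/67, 914/411

Using the convergent recurrence p_i = a_i*p_{i-1} + p_{i-2}, q_i = a_i*q_{i-1} + q_{i-2} with p_{-2}=0, p_{-1}=1, q_{-2}=1, q_{-1}=0:
  i=0: a_0=2, p_0 = 2*1 + 0 = 2, q_0 = 2*0 + 1 = 1.
  i=1: a_1=4, p_1 = 4*2 + 1 = 9, q_1 = 4*1 + 0 = 4.
  i=2: a_2=2, p_2 = 2*9 + 2 = 20, q_2 = 2*4 + 1 = 9.
  i=3: a_3=7, p_3 = 7*20 + 9 = 149, q_3 = 7*9 + 4 = 67.
  i=4: a_4=6, p_4 = 6*149 + 20 = 914, q_4 = 6*67 + 9 = 411.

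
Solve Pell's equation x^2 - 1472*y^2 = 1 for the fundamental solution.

(x, y) = (1151, 30)

First expand sqrt(1472) as a continued fraction. With x_i = (sqrt(1472) + m_i)/d_i and (m_0, d_0) = (0, 1): a_0 = floor(sqrt(1472)) = 38, since 38^2 = 1444 <= 1472 < 1521 = 39^2.
Iterate m_{i+1} = d_i*a_i - m_i, d_{i+1} = (1472 - m_{i+1}^2)/d_i, a_{i+1} = floor((a_0 + m_{i+1})/d_{i+1}):
  m_1 = 1*38 - 0 = 38, d_1 = (1472 - 38^2)/1 = 28/1 = 28, a_1 = floor((38 + 38)/28) = 2.
  m_2 = 28*2 - 38 = 18, d_2 = (1472 - 18^2)/28 = 1148/28 = 41, a_2 = floor((38 + 18)/41) = 1.
  m_3 = 41*1 - 18 = 23, d_3 = (1472 - 23^2)/41 = 943/41 = 23, a_3 = floor((38 + 23)/23) = 2.
  m_4 = 23*2 - 23 = 23, d_4 = (1472 - 23^2)/23 = 943/23 = 41, a_4 = floor((38 + 23)/41) = 1.
  m_5 = 41*1 - 23 = 18, d_5 = (1472 - 18^2)/41 = 1148/41 = 28, a_5 = floor((38 + 18)/28) = 2.
  m_6 = 28*2 - 18 = 38, d_6 = (1472 - 38^2)/28 = 28/28 = 1, a_6 = floor((38 + 38)/1) = 76.
  m_7 = 1*76 - 38 = 38, d_7 = (1472 - 38^2)/1 = 28/1 = 28: (m_7, d_7) = (m_1, d_1) = (38, 28), so from here the quotients repeat a_1, ..., a_6; the period length is 6.
So sqrt(1472) = [38; (2, 1, 2, 1, 2, 76)] with period length k = 6.
k is even, so the fundamental solution of x^2 - 1472y^2 = 1 is (p_{k-1}, q_{k-1}) = (p_5, q_5); compute convergents through index 5.
Convergents (p_i = a_i*p_{i-1} + p_{i-2}, q_i = a_i*q_{i-1} + q_{i-2} with p_{-2}=0, p_{-1}=1, q_{-2}=1, q_{-1}=0):
  i=0: a_0=38, p_0 = 38*1 + 0 = 38, q_0 = 38*0 + 1 = 1.
  i=1: a_1=2, p_1 = 2*38 + 1 = 77, q_1 = 2*1 + 0 = 2.
  i=2: a_2=1, p_2 = 1*77 + 38 = 115, q_2 = 1*2 + 1 = 3.
  i=3: a_3=2, p_3 = 2*115 + 77 = 307, q_3 = 2*3 + 2 = 8.
  i=4: a_4=1, p_4 = 1*307 + 115 = 422, q_4 = 1*8 + 3 = 11.
  i=5: a_5=2, p_5 = 2*422 + 307 = 1151, q_5 = 2*11 + 8 = 30.
Check: 1151^2 - 1472*30^2 = 1324801 - 1324800 = 1, so (x, y) = (1151, 30) solves the equation, and by the theorem it is the least positive solution.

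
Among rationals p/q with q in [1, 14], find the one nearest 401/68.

Expand x = 401/68 as a continued fraction with the Euclidean algorithm:
  401 = 5*68 + 61, so a_0 = 5.
  68 = 1*61 + 7, so a_1 = 1.
  61 = 8*7 + 5, so a_2 = 8.
  7 = 1*5 + 2, so a_3 = 1.
  5 = 2*2 + 1, so a_4 = 2.
  2 = 2*1 + 0, so a_5 = 2.
so x = [5; 1, 8, 1, 2, 2].
Convergents (p_i = a_i*p_{i-1} + p_{i-2}, q_i = a_i*q_{i-1} + q_{i-2} with p_{-2}=0, p_{-1}=1, q_{-2}=1, q_{-1}=0), until the denominator exceeds 14:
  i=0: a_0=5, p_0 = 5*1 + 0 = 5, q_0 = 5*0 + 1 = 1.
  i=1: a_1=1, p_1 = 1*5 + 1 = 6, q_1 = 1*1 + 0 = 1.
  i=2: a_2=8, p_2 = 8*6 + 5 = 53, q_2 = 8*1 + 1 = 9.
  i=3: a_3=1, p_3 = 1*53 + 6 = 59, q_3 = 1*9 + 1 = 10.
  i=4: a_4=2, p_4 = 2*59 + 53 = 171, q_4 = 2*10 + 9 = 29.
q_4 = 29 > 14, so the last convergent with denominator <= 14 is p_3/q_3 = 59/10.
The closest fraction with denominator <= 14 is either p_3/q_3 or the intermediate fraction (k*p_3 + p_2)/(k*q_3 + q_2) with the largest k >= 1 whose denominator stays <= 14; these approach x as k grows, and every other convergent or intermediate fraction in range is farther away.
Largest k: floor((14 - q_2)/q_3) = floor((14 - 9)/10) = 0.
Since k = 0, no intermediate fraction beyond p_3/q_3 has denominator <= 14, so the convergent 59/10 is the closest (its error is |401*10 - 59*68|/(68*10) = 2/680).

59/10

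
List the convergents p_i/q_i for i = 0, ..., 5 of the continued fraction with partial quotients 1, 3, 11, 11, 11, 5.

Using the convergent recurrence p_i = a_i*p_{i-1} + p_{i-2}, q_i = a_i*q_{i-1} + q_{i-2} with p_{-2}=0, p_{-1}=1, q_{-2}=1, q_{-1}=0:
  i=0: a_0=1, p_0 = 1*1 + 0 = 1, q_0 = 1*0 + 1 = 1.
  i=1: a_1=3, p_1 = 3*1 + 1 = 4, q_1 = 3*1 + 0 = 3.
  i=2: a_2=11, p_2 = 11*4 + 1 = 45, q_2 = 11*3 + 1 = 34.
  i=3: a_3=11, p_3 = 11*45 + 4 = 499, q_3 = 11*34 + 3 = 377.
  i=4: a_4=11, p_4 = 11*499 + 45 = 5534, q_4 = 11*377 + 34 = 4181.
  i=5: a_5=5, p_5 = 5*5534 + 499 = 28169, q_5 = 5*4181 + 377 = 21282.

1/1, 4/3, 45/34, 499/377, 5534/4181, 28169/21282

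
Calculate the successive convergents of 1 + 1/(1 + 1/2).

Using the convergent recurrence p_i = a_i*p_{i-1} + p_{i-2}, q_i = a_i*q_{i-1} + q_{i-2} with p_{-2}=0, p_{-1}=1, q_{-2}=1, q_{-1}=0:
  i=0: a_0=1, p_0 = 1*1 + 0 = 1, q_0 = 1*0 + 1 = 1.
  i=1: a_1=1, p_1 = 1*1 + 1 = 2, q_1 = 1*1 + 0 = 1.
  i=2: a_2=2, p_2 = 2*2 + 1 = 5, q_2 = 2*1 + 1 = 3.

1/1, 2/1, 5/3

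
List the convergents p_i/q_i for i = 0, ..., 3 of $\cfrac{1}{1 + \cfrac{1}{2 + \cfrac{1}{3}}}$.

0/1, 1/1, 2/3, 7/10

Using the convergent recurrence p_i = a_i*p_{i-1} + p_{i-2}, q_i = a_i*q_{i-1} + q_{i-2} with p_{-2}=0, p_{-1}=1, q_{-2}=1, q_{-1}=0:
  i=0: a_0=0, p_0 = 0*1 + 0 = 0, q_0 = 0*0 + 1 = 1.
  i=1: a_1=1, p_1 = 1*0 + 1 = 1, q_1 = 1*1 + 0 = 1.
  i=2: a_2=2, p_2 = 2*1 + 0 = 2, q_2 = 2*1 + 1 = 3.
  i=3: a_3=3, p_3 = 3*2 + 1 = 7, q_3 = 3*3 + 1 = 10.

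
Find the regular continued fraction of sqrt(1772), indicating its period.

Write x_i = (sqrt(1772) + m_i)/d_i with (m_0, d_0) = (0, 1). a_0 = floor(sqrt(1772)) = 42, since 42^2 = 1764 <= 1772 < 1849 = 43^2.
Iterate m_{i+1} = d_i*a_i - m_i, d_{i+1} = (1772 - m_{i+1}^2)/d_i, a_{i+1} = floor((a_0 + m_{i+1})/d_{i+1}):
  m_1 = 1*42 - 0 = 42, d_1 = (1772 - 42^2)/1 = 8/1 = 8, a_1 = floor((42 + 42)/8) = 10.
  m_2 = 8*10 - 42 = 38, d_2 = (1772 - 38^2)/8 = 328/8 = 41, a_2 = floor((42 + 38)/41) = 1.
  m_3 = 41*1 - 38 = 3, d_3 = (1772 - 3^2)/41 = 1763/41 = 43, a_3 = floor((42 + 3)/43) = 1.
  m_4 = 43*1 - 3 = 40, d_4 = (1772 - 40^2)/43 = 172/43 = 4, a_4 = floor((42 + 40)/4) = 20.
  m_5 = 4*20 - 40 = 40, d_5 = (1772 - 40^2)/4 = 172/4 = 43, a_5 = floor((42 + 40)/43) = 1.
  m_6 = 43*1 - 40 = 3, d_6 = (1772 - 3^2)/43 = 1763/43 = 41, a_6 = floor((42 + 3)/41) = 1.
  m_7 = 41*1 - 3 = 38, d_7 = (1772 - 38^2)/41 = 328/41 = 8, a_7 = floor((42 + 38)/8) = 10.
  m_8 = 8*10 - 38 = 42, d_8 = (1772 - 42^2)/8 = 8/8 = 1, a_8 = floor((42 + 42)/1) = 84.
  m_9 = 1*84 - 42 = 42, d_9 = (1772 - 42^2)/1 = 8/1 = 8: (m_9, d_9) = (m_1, d_1) = (42, 8), so from here the quotients repeat a_1, ..., a_8; the period length is 8.
Hence the expansion of sqrt(1772) is a_0 = 42 followed by the repeating block 10, 1, 1, 20, 1, 1, 10, 84 (period 8).

[42; (10, 1, 1, 20, 1, 1, 10, 84)]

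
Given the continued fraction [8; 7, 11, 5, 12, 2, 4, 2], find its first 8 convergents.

8/1, 57/7, 635/78, 3232/397, 39419/4842, 82070/10081, 367699/45166, 817468/100413

Using the convergent recurrence p_i = a_i*p_{i-1} + p_{i-2}, q_i = a_i*q_{i-1} + q_{i-2} with p_{-2}=0, p_{-1}=1, q_{-2}=1, q_{-1}=0:
  i=0: a_0=8, p_0 = 8*1 + 0 = 8, q_0 = 8*0 + 1 = 1.
  i=1: a_1=7, p_1 = 7*8 + 1 = 57, q_1 = 7*1 + 0 = 7.
  i=2: a_2=11, p_2 = 11*57 + 8 = 635, q_2 = 11*7 + 1 = 78.
  i=3: a_3=5, p_3 = 5*635 + 57 = 3232, q_3 = 5*78 + 7 = 397.
  i=4: a_4=12, p_4 = 12*3232 + 635 = 39419, q_4 = 12*397 + 78 = 4842.
  i=5: a_5=2, p_5 = 2*39419 + 3232 = 82070, q_5 = 2*4842 + 397 = 10081.
  i=6: a_6=4, p_6 = 4*82070 + 39419 = 367699, q_6 = 4*10081 + 4842 = 45166.
  i=7: a_7=2, p_7 = 2*367699 + 82070 = 817468, q_7 = 2*45166 + 10081 = 100413.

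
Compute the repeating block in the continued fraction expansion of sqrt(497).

[22; (3, 2, 2, 5, 6, 5, 2, 2, 3, 44)]

Write x_i = (sqrt(497) + m_i)/d_i with (m_0, d_0) = (0, 1). a_0 = floor(sqrt(497)) = 22, since 22^2 = 484 <= 497 < 529 = 23^2.
Iterate m_{i+1} = d_i*a_i - m_i, d_{i+1} = (497 - m_{i+1}^2)/d_i, a_{i+1} = floor((a_0 + m_{i+1})/d_{i+1}):
  m_1 = 1*22 - 0 = 22, d_1 = (497 - 22^2)/1 = 13/1 = 13, a_1 = floor((22 + 22)/13) = 3.
  m_2 = 13*3 - 22 = 17, d_2 = (497 - 17^2)/13 = 208/13 = 16, a_2 = floor((22 + 17)/16) = 2.
  m_3 = 16*2 - 17 = 15, d_3 = (497 - 15^2)/16 = 272/16 = 17, a_3 = floor((22 + 15)/17) = 2.
  m_4 = 17*2 - 15 = 19, d_4 = (497 - 19^2)/17 = 136/17 = 8, a_4 = floor((22 + 19)/8) = 5.
  m_5 = 8*5 - 19 = 21, d_5 = (497 - 21^2)/8 = 56/8 = 7, a_5 = floor((22 + 21)/7) = 6.
  m_6 = 7*6 - 21 = 21, d_6 = (497 - 21^2)/7 = 56/7 = 8, a_6 = floor((22 + 21)/8) = 5.
  m_7 = 8*5 - 21 = 19, d_7 = (497 - 19^2)/8 = 136/8 = 17, a_7 = floor((22 + 19)/17) = 2.
  m_8 = 17*2 - 19 = 15, d_8 = (497 - 15^2)/17 = 272/17 = 16, a_8 = floor((22 + 15)/16) = 2.
  m_9 = 16*2 - 15 = 17, d_9 = (497 - 17^2)/16 = 208/16 = 13, a_9 = floor((22 + 17)/13) = 3.
  m_10 = 13*3 - 17 = 22, d_10 = (497 - 22^2)/13 = 13/13 = 1, a_10 = floor((22 + 22)/1) = 44.
  m_11 = 1*44 - 22 = 22, d_11 = (497 - 22^2)/1 = 13/1 = 13: (m_11, d_11) = (m_1, d_1) = (22, 13), so from here the quotients repeat a_1, ..., a_10; the period length is 10.
Hence the expansion of sqrt(497) is a_0 = 22 followed by the repeating block 3, 2, 2, 5, 6, 5, 2, 2, 3, 44 (period 10).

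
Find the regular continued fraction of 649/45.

[14; 2, 2, 1, 2, 2]

Run the Euclidean algorithm on 649 and 45; the successive quotients are the partial quotients a_0, a_1, ... (each step inverts the fractional part left over by the previous one):
  649 = 14*45 + 19, so a_0 = 14.
  45 = 2*19 + 7, so a_1 = 2.
  19 = 2*7 + 5, so a_2 = 2.
  7 = 1*5 + 2, so a_3 = 1.
  5 = 2*2 + 1, so a_4 = 2.
  2 = 2*1 + 0, so a_5 = 2.
The remainder reaches 0 after 6 divisions, so the expansion has 6 partial quotients, read off in order.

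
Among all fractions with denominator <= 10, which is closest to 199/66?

3/1

Expand x = 199/66 as a continued fraction with the Euclidean algorithm:
  199 = 3*66 + 1, so a_0 = 3.
  66 = 66*1 + 0, so a_1 = 66.
so x = [3; 66].
Convergents (p_i = a_i*p_{i-1} + p_{i-2}, q_i = a_i*q_{i-1} + q_{i-2} with p_{-2}=0, p_{-1}=1, q_{-2}=1, q_{-1}=0), until the denominator exceeds 10:
  i=0: a_0=3, p_0 = 3*1 + 0 = 3, q_0 = 3*0 + 1 = 1.
  i=1: a_1=66, p_1 = 66*3 + 1 = 199, q_1 = 66*1 + 0 = 66.
q_1 = 66 > 10, so the last convergent with denominator <= 10 is p_0/q_0 = 3/1.
The closest fraction with denominator <= 10 is either p_0/q_0 or the intermediate fraction (k*p_0 + p_{-1})/(k*q_0 + q_{-1}) with the largest k >= 1 whose denominator stays <= 10; these approach x as k grows, and every other convergent or intermediate fraction in range is farther away.
Largest k: floor((10 - q_{-1})/q_0) = floor((10 - 0)/1) = 10 (using the seeds p_{-1} = 1, q_{-1} = 0).
That gives (10*3 + 1)/(10*1 + 0) = 31/10.
Compare the errors: |x - 3/1| = |199*1 - 3*66|/(66*1) = 1/66, and |x - 31/10| = |199*10 - 31*66|/(66*10) = 56/660.
Cross-multiplying, 1*660 = 660 < 3696 = 56*66, so 1/66 is smaller: the convergent 3/1 is closer to x than 31/10.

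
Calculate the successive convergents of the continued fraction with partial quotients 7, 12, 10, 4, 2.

Using the convergent recurrence p_i = a_i*p_{i-1} + p_{i-2}, q_i = a_i*q_{i-1} + q_{i-2} with p_{-2}=0, p_{-1}=1, q_{-2}=1, q_{-1}=0:
  i=0: a_0=7, p_0 = 7*1 + 0 = 7, q_0 = 7*0 + 1 = 1.
  i=1: a_1=12, p_1 = 12*7 + 1 = 85, q_1 = 12*1 + 0 = 12.
  i=2: a_2=10, p_2 = 10*85 + 7 = 857, q_2 = 10*12 + 1 = 121.
  i=3: a_3=4, p_3 = 4*857 + 85 = 3513, q_3 = 4*121 + 12 = 496.
  i=4: a_4=2, p_4 = 2*3513 + 857 = 7883, q_4 = 2*496 + 121 = 1113.

7/1, 85/12, 857/121, 3513/496, 7883/1113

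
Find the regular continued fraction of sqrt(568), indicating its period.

Write x_i = (sqrt(568) + m_i)/d_i with (m_0, d_0) = (0, 1). a_0 = floor(sqrt(568)) = 23, since 23^2 = 529 <= 568 < 576 = 24^2.
Iterate m_{i+1} = d_i*a_i - m_i, d_{i+1} = (568 - m_{i+1}^2)/d_i, a_{i+1} = floor((a_0 + m_{i+1})/d_{i+1}):
  m_1 = 1*23 - 0 = 23, d_1 = (568 - 23^2)/1 = 39/1 = 39, a_1 = floor((23 + 23)/39) = 1.
  m_2 = 39*1 - 23 = 16, d_2 = (568 - 16^2)/39 = 312/39 = 8, a_2 = floor((23 + 16)/8) = 4.
  m_3 = 8*4 - 16 = 16, d_3 = (568 - 16^2)/8 = 312/8 = 39, a_3 = floor((23 + 16)/39) = 1.
  m_4 = 39*1 - 16 = 23, d_4 = (568 - 23^2)/39 = 39/39 = 1, a_4 = floor((23 + 23)/1) = 46.
  m_5 = 1*46 - 23 = 23, d_5 = (568 - 23^2)/1 = 39/1 = 39: (m_5, d_5) = (m_1, d_1) = (23, 39), so from here the quotients repeat a_1, ..., a_4; the period length is 4.
Hence the expansion of sqrt(568) is a_0 = 23 followed by the repeating block 1, 4, 1, 46 (period 4).

[23; (1, 4, 1, 46)]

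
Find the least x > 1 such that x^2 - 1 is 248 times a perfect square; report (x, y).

First expand sqrt(248) as a continued fraction. With x_i = (sqrt(248) + m_i)/d_i and (m_0, d_0) = (0, 1): a_0 = floor(sqrt(248)) = 15, since 15^2 = 225 <= 248 < 256 = 16^2.
Iterate m_{i+1} = d_i*a_i - m_i, d_{i+1} = (248 - m_{i+1}^2)/d_i, a_{i+1} = floor((a_0 + m_{i+1})/d_{i+1}):
  m_1 = 1*15 - 0 = 15, d_1 = (248 - 15^2)/1 = 23/1 = 23, a_1 = floor((15 + 15)/23) = 1.
  m_2 = 23*1 - 15 = 8, d_2 = (248 - 8^2)/23 = 184/23 = 8, a_2 = floor((15 + 8)/8) = 2.
  m_3 = 8*2 - 8 = 8, d_3 = (248 - 8^2)/8 = 184/8 = 23, a_3 = floor((15 + 8)/23) = 1.
  m_4 = 23*1 - 8 = 15, d_4 = (248 - 15^2)/23 = 23/23 = 1, a_4 = floor((15 + 15)/1) = 30.
  m_5 = 1*30 - 15 = 15, d_5 = (248 - 15^2)/1 = 23/1 = 23: (m_5, d_5) = (m_1, d_1) = (15, 23), so from here the quotients repeat a_1, ..., a_4; the period length is 4.
So sqrt(248) = [15; (1, 2, 1, 30)] with period length k = 4.
k is even, so the fundamental solution of x^2 - 248y^2 = 1 is (p_{k-1}, q_{k-1}) = (p_3, q_3); compute convergents through index 3.
Convergents (p_i = a_i*p_{i-1} + p_{i-2}, q_i = a_i*q_{i-1} + q_{i-2} with p_{-2}=0, p_{-1}=1, q_{-2}=1, q_{-1}=0):
  i=0: a_0=15, p_0 = 15*1 + 0 = 15, q_0 = 15*0 + 1 = 1.
  i=1: a_1=1, p_1 = 1*15 + 1 = 16, q_1 = 1*1 + 0 = 1.
  i=2: a_2=2, p_2 = 2*16 + 15 = 47, q_2 = 2*1 + 1 = 3.
  i=3: a_3=1, p_3 = 1*47 + 16 = 63, q_3 = 1*3 + 1 = 4.
Check: 63^2 - 248*4^2 = 3969 - 3968 = 1, so (x, y) = (63, 4) solves the equation, and by the theorem it is the least positive solution.

(x, y) = (63, 4)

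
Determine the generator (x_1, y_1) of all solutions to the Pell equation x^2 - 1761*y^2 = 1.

(x, y) = (1175, 28)

First expand sqrt(1761) as a continued fraction. With x_i = (sqrt(1761) + m_i)/d_i and (m_0, d_0) = (0, 1): a_0 = floor(sqrt(1761)) = 41, since 41^2 = 1681 <= 1761 < 1764 = 42^2.
Iterate m_{i+1} = d_i*a_i - m_i, d_{i+1} = (1761 - m_{i+1}^2)/d_i, a_{i+1} = floor((a_0 + m_{i+1})/d_{i+1}):
  m_1 = 1*41 - 0 = 41, d_1 = (1761 - 41^2)/1 = 80/1 = 80, a_1 = floor((41 + 41)/80) = 1.
  m_2 = 80*1 - 41 = 39, d_2 = (1761 - 39^2)/80 = 240/80 = 3, a_2 = floor((41 + 39)/3) = 26.
  m_3 = 3*26 - 39 = 39, d_3 = (1761 - 39^2)/3 = 240/3 = 80, a_3 = floor((41 + 39)/80) = 1.
  m_4 = 80*1 - 39 = 41, d_4 = (1761 - 41^2)/80 = 80/80 = 1, a_4 = floor((41 + 41)/1) = 82.
  m_5 = 1*82 - 41 = 41, d_5 = (1761 - 41^2)/1 = 80/1 = 80: (m_5, d_5) = (m_1, d_1) = (41, 80), so from here the quotients repeat a_1, ..., a_4; the period length is 4.
So sqrt(1761) = [41; (1, 26, 1, 82)] with period length k = 4.
k is even, so the fundamental solution of x^2 - 1761y^2 = 1 is (p_{k-1}, q_{k-1}) = (p_3, q_3); compute convergents through index 3.
Convergents (p_i = a_i*p_{i-1} + p_{i-2}, q_i = a_i*q_{i-1} + q_{i-2} with p_{-2}=0, p_{-1}=1, q_{-2}=1, q_{-1}=0):
  i=0: a_0=41, p_0 = 41*1 + 0 = 41, q_0 = 41*0 + 1 = 1.
  i=1: a_1=1, p_1 = 1*41 + 1 = 42, q_1 = 1*1 + 0 = 1.
  i=2: a_2=26, p_2 = 26*42 + 41 = 1133, q_2 = 26*1 + 1 = 27.
  i=3: a_3=1, p_3 = 1*1133 + 42 = 1175, q_3 = 1*27 + 1 = 28.
Check: 1175^2 - 1761*28^2 = 1380625 - 1380624 = 1, so (x, y) = (1175, 28) solves the equation, and by the theorem it is the least positive solution.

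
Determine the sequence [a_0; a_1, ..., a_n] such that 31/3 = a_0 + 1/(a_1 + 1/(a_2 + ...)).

Run the Euclidean algorithm on 31 and 3; the successive quotients are the partial quotients a_0, a_1, ... (each step inverts the fractional part left over by the previous one):
  31 = 10*3 + 1, so a_0 = 10.
  3 = 3*1 + 0, so a_1 = 3.
The remainder reaches 0 after 2 divisions, so the expansion has 2 partial quotients, read off in order.

[10; 3]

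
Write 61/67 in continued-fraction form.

Run the Euclidean algorithm on 61 and 67; the successive quotients are the partial quotients a_0, a_1, ... (each step inverts the fractional part left over by the previous one):
  61 = 0*67 + 61, so a_0 = 0.
  67 = 1*61 + 6, so a_1 = 1.
  61 = 10*6 + 1, so a_2 = 10.
  6 = 6*1 + 0, so a_3 = 6.
The remainder reaches 0 after 4 divisions, so the expansion has 4 partial quotients, read off in order.

[0; 1, 10, 6]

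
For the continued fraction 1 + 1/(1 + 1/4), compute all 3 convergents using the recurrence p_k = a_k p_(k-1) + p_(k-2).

1/1, 2/1, 9/5

Using the convergent recurrence p_i = a_i*p_{i-1} + p_{i-2}, q_i = a_i*q_{i-1} + q_{i-2} with p_{-2}=0, p_{-1}=1, q_{-2}=1, q_{-1}=0:
  i=0: a_0=1, p_0 = 1*1 + 0 = 1, q_0 = 1*0 + 1 = 1.
  i=1: a_1=1, p_1 = 1*1 + 1 = 2, q_1 = 1*1 + 0 = 1.
  i=2: a_2=4, p_2 = 4*2 + 1 = 9, q_2 = 4*1 + 1 = 5.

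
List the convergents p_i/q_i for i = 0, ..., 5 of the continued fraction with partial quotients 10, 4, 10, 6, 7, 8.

Using the convergent recurrence p_i = a_i*p_{i-1} + p_{i-2}, q_i = a_i*q_{i-1} + q_{i-2} with p_{-2}=0, p_{-1}=1, q_{-2}=1, q_{-1}=0:
  i=0: a_0=10, p_0 = 10*1 + 0 = 10, q_0 = 10*0 + 1 = 1.
  i=1: a_1=4, p_1 = 4*10 + 1 = 41, q_1 = 4*1 + 0 = 4.
  i=2: a_2=10, p_2 = 10*41 + 10 = 420, q_2 = 10*4 + 1 = 41.
  i=3: a_3=6, p_3 = 6*420 + 41 = 2561, q_3 = 6*41 + 4 = 250.
  i=4: a_4=7, p_4 = 7*2561 + 420 = 18347, q_4 = 7*250 + 41 = 1791.
  i=5: a_5=8, p_5 = 8*18347 + 2561 = 149337, q_5 = 8*1791 + 250 = 14578.

10/1, 41/4, 420/41, 2561/250, 18347/1791, 149337/14578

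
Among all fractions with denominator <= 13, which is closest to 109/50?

Expand x = 109/50 as a continued fraction with the Euclidean algorithm:
  109 = 2*50 + 9, so a_0 = 2.
  50 = 5*9 + 5, so a_1 = 5.
  9 = 1*5 + 4, so a_2 = 1.
  5 = 1*4 + 1, so a_3 = 1.
  4 = 4*1 + 0, so a_4 = 4.
so x = [2; 5, 1, 1, 4].
Convergents (p_i = a_i*p_{i-1} + p_{i-2}, q_i = a_i*q_{i-1} + q_{i-2} with p_{-2}=0, p_{-1}=1, q_{-2}=1, q_{-1}=0), until the denominator exceeds 13:
  i=0: a_0=2, p_0 = 2*1 + 0 = 2, q_0 = 2*0 + 1 = 1.
  i=1: a_1=5, p_1 = 5*2 + 1 = 11, q_1 = 5*1 + 0 = 5.
  i=2: a_2=1, p_2 = 1*11 + 2 = 13, q_2 = 1*5 + 1 = 6.
  i=3: a_3=1, p_3 = 1*13 + 11 = 24, q_3 = 1*6 + 5 = 11.
  i=4: a_4=4, p_4 = 4*24 + 13 = 109, q_4 = 4*11 + 6 = 50.
q_4 = 50 > 13, so the last convergent with denominator <= 13 is p_3/q_3 = 24/11.
The closest fraction with denominator <= 13 is either p_3/q_3 or the intermediate fraction (k*p_3 + p_2)/(k*q_3 + q_2) with the largest k >= 1 whose denominator stays <= 13; these approach x as k grows, and every other convergent or intermediate fraction in range is farther away.
Largest k: floor((13 - q_2)/q_3) = floor((13 - 6)/11) = 0.
Since k = 0, no intermediate fraction beyond p_3/q_3 has denominator <= 13, so the convergent 24/11 is the closest (its error is |109*11 - 24*50|/(50*11) = 1/550).

24/11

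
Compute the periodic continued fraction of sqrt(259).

[16; (10, 1, 2, 3, 4, 3, 2, 1, 10, 32)]

Write x_i = (sqrt(259) + m_i)/d_i with (m_0, d_0) = (0, 1). a_0 = floor(sqrt(259)) = 16, since 16^2 = 256 <= 259 < 289 = 17^2.
Iterate m_{i+1} = d_i*a_i - m_i, d_{i+1} = (259 - m_{i+1}^2)/d_i, a_{i+1} = floor((a_0 + m_{i+1})/d_{i+1}):
  m_1 = 1*16 - 0 = 16, d_1 = (259 - 16^2)/1 = 3/1 = 3, a_1 = floor((16 + 16)/3) = 10.
  m_2 = 3*10 - 16 = 14, d_2 = (259 - 14^2)/3 = 63/3 = 21, a_2 = floor((16 + 14)/21) = 1.
  m_3 = 21*1 - 14 = 7, d_3 = (259 - 7^2)/21 = 210/21 = 10, a_3 = floor((16 + 7)/10) = 2.
  m_4 = 10*2 - 7 = 13, d_4 = (259 - 13^2)/10 = 90/10 = 9, a_4 = floor((16 + 13)/9) = 3.
  m_5 = 9*3 - 13 = 14, d_5 = (259 - 14^2)/9 = 63/9 = 7, a_5 = floor((16 + 14)/7) = 4.
  m_6 = 7*4 - 14 = 14, d_6 = (259 - 14^2)/7 = 63/7 = 9, a_6 = floor((16 + 14)/9) = 3.
  m_7 = 9*3 - 14 = 13, d_7 = (259 - 13^2)/9 = 90/9 = 10, a_7 = floor((16 + 13)/10) = 2.
  m_8 = 10*2 - 13 = 7, d_8 = (259 - 7^2)/10 = 210/10 = 21, a_8 = floor((16 + 7)/21) = 1.
  m_9 = 21*1 - 7 = 14, d_9 = (259 - 14^2)/21 = 63/21 = 3, a_9 = floor((16 + 14)/3) = 10.
  m_10 = 3*10 - 14 = 16, d_10 = (259 - 16^2)/3 = 3/3 = 1, a_10 = floor((16 + 16)/1) = 32.
  m_11 = 1*32 - 16 = 16, d_11 = (259 - 16^2)/1 = 3/1 = 3: (m_11, d_11) = (m_1, d_1) = (16, 3), so from here the quotients repeat a_1, ..., a_10; the period length is 10.
Hence the expansion of sqrt(259) is a_0 = 16 followed by the repeating block 10, 1, 2, 3, 4, 3, 2, 1, 10, 32 (period 10).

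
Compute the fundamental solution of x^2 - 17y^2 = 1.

First expand sqrt(17) as a continued fraction. With x_i = (sqrt(17) + m_i)/d_i and (m_0, d_0) = (0, 1): a_0 = floor(sqrt(17)) = 4, since 4^2 = 16 <= 17 < 25 = 5^2.
Iterate m_{i+1} = d_i*a_i - m_i, d_{i+1} = (17 - m_{i+1}^2)/d_i, a_{i+1} = floor((a_0 + m_{i+1})/d_{i+1}):
  m_1 = 1*4 - 0 = 4, d_1 = (17 - 4^2)/1 = 1/1 = 1, a_1 = floor((4 + 4)/1) = 8.
  m_2 = 1*8 - 4 = 4, d_2 = (17 - 4^2)/1 = 1/1 = 1: (m_2, d_2) = (m_1, d_1) = (4, 1), so from here the quotient a_1 repeats; the period length is 1.
So sqrt(17) = [4; (8)] with period length k = 1.
k is odd, so (p_{k-1}, q_{k-1}) only solves x^2 - 17y^2 = -1 and the fundamental solution of x^2 - 17y^2 = 1 is (p_{2k-1}, q_{2k-1}) = (p_1, q_1); compute convergents through index 1, running through the period twice.
Convergents (p_i = a_i*p_{i-1} + p_{i-2}, q_i = a_i*q_{i-1} + q_{i-2} with p_{-2}=0, p_{-1}=1, q_{-2}=1, q_{-1}=0):
  i=0: a_0=4, p_0 = 4*1 + 0 = 4, q_0 = 4*0 + 1 = 1.
  i=1: a_1=8, p_1 = 8*4 + 1 = 33, q_1 = 8*1 + 0 = 8.
Indeed p_0^2 - 17*q_0^2 = 16 - 17 = -1, not +1.
Check: 33^2 - 17*8^2 = 1089 - 1088 = 1, so (x, y) = (33, 8) solves the equation, and by the theorem it is the least positive solution.

(x, y) = (33, 8)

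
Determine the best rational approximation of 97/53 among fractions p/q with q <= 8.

Expand x = 97/53 as a continued fraction with the Euclidean algorithm:
  97 = 1*53 + 44, so a_0 = 1.
  53 = 1*44 + 9, so a_1 = 1.
  44 = 4*9 + 8, so a_2 = 4.
  9 = 1*8 + 1, so a_3 = 1.
  8 = 8*1 + 0, so a_4 = 8.
so x = [1; 1, 4, 1, 8].
Convergents (p_i = a_i*p_{i-1} + p_{i-2}, q_i = a_i*q_{i-1} + q_{i-2} with p_{-2}=0, p_{-1}=1, q_{-2}=1, q_{-1}=0), until the denominator exceeds 8:
  i=0: a_0=1, p_0 = 1*1 + 0 = 1, q_0 = 1*0 + 1 = 1.
  i=1: a_1=1, p_1 = 1*1 + 1 = 2, q_1 = 1*1 + 0 = 1.
  i=2: a_2=4, p_2 = 4*2 + 1 = 9, q_2 = 4*1 + 1 = 5.
  i=3: a_3=1, p_3 = 1*9 + 2 = 11, q_3 = 1*5 + 1 = 6.
  i=4: a_4=8, p_4 = 8*11 + 9 = 97, q_4 = 8*6 + 5 = 53.
q_4 = 53 > 8, so the last convergent with denominator <= 8 is p_3/q_3 = 11/6.
The closest fraction with denominator <= 8 is either p_3/q_3 or the intermediate fraction (k*p_3 + p_2)/(k*q_3 + q_2) with the largest k >= 1 whose denominator stays <= 8; these approach x as k grows, and every other convergent or intermediate fraction in range is farther away.
Largest k: floor((8 - q_2)/q_3) = floor((8 - 5)/6) = 0.
Since k = 0, no intermediate fraction beyond p_3/q_3 has denominator <= 8, so the convergent 11/6 is the closest (its error is |97*6 - 11*53|/(53*6) = 1/318).

11/6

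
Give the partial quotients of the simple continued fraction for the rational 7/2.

[3; 2]

Run the Euclidean algorithm on 7 and 2; the successive quotients are the partial quotients a_0, a_1, ... (each step inverts the fractional part left over by the previous one):
  7 = 3*2 + 1, so a_0 = 3.
  2 = 2*1 + 0, so a_1 = 2.
The remainder reaches 0 after 2 divisions, so the expansion has 2 partial quotients, read off in order.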